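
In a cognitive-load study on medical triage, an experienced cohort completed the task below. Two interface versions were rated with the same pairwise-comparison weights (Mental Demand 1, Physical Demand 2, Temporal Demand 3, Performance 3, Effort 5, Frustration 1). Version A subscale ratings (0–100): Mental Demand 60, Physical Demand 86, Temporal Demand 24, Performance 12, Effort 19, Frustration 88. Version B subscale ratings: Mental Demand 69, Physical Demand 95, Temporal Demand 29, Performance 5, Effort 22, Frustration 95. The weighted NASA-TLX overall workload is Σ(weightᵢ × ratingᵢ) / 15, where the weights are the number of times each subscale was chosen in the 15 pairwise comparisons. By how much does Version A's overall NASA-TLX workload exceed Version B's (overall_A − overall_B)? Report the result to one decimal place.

Version A weighted sum = 1·60 + 2·86 + 3·24 + 3·12 + 5·19 + 1·88 = 60 + 172 + 72 + 36 + 95 + 88 = 523; overall_A = 523/15 = 34.8667.
Version B weighted sum = 1·69 + 2·95 + 3·29 + 3·5 + 5·22 + 1·95 = 69 + 190 + 87 + 15 + 110 + 95 = 566; overall_B = 566/15 = 37.7333.
Difference = 34.8667 − 37.7333 = -2.8666 ≈ -2.9.

-2.9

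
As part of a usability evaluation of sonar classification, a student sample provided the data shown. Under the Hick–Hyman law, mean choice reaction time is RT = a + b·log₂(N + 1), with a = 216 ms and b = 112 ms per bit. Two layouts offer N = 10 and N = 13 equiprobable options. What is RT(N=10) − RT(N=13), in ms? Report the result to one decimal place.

RT(10) = 216 + 112·log₂(11) = 216 + 112·3.4594 = 603.4528 ms.
RT(13) = 216 + 112·log₂(14) = 216 + 112·3.8074 = 642.4288 ms.
Difference = 603.4528 − 642.4288 = -38.9760 ≈ -39.0 ms.

-39.0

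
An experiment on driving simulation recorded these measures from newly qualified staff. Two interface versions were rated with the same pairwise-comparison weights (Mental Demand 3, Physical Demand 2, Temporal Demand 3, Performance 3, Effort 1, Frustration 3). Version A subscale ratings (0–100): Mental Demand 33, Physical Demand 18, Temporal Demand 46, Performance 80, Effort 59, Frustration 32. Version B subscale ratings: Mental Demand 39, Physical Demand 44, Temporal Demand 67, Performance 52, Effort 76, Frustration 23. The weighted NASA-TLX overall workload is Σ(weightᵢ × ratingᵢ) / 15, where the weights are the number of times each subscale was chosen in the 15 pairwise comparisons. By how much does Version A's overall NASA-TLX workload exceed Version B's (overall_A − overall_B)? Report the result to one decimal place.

-2.6

Version A weighted sum = 3·33 + 2·18 + 3·46 + 3·80 + 1·59 + 3·32 = 99 + 36 + 138 + 240 + 59 + 96 = 668; overall_A = 668/15 = 44.5333.
Version B weighted sum = 3·39 + 2·44 + 3·67 + 3·52 + 1·76 + 3·23 = 117 + 88 + 201 + 156 + 76 + 69 = 707; overall_B = 707/15 = 47.1333.
Difference = 44.5333 − 47.1333 = -2.6000 ≈ -2.6.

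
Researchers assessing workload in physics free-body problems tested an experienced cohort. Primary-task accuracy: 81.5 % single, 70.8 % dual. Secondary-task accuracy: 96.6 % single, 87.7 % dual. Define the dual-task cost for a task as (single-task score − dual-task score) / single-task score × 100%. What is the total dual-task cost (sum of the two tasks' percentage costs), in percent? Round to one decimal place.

22.3

Primary cost = (81.5 − 70.8) / 81.5 × 100% = 13.1288%.
Secondary cost = (96.6 − 87.7) / 96.6 × 100% = 9.2133%.
Total = 13.1288% + 9.2133% = 22.3421% ≈ 22.3%.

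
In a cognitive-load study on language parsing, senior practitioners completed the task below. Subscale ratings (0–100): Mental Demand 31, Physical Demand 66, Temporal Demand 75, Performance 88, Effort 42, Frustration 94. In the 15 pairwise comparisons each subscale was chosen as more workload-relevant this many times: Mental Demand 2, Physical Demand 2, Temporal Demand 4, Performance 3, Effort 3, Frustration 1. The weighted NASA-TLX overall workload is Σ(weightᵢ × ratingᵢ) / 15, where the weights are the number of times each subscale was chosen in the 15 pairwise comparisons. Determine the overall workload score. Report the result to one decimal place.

The tallies are the weights (they sum to 15).
Weighted sum = 2·31 + 2·66 + 4·75 + 3·88 + 3·42 + 1·94
            = 62 + 132 + 300 + 264 + 126 + 94 = 978.
Overall workload = 978 / 15 = 65.2000 ≈ 65.2.

65.2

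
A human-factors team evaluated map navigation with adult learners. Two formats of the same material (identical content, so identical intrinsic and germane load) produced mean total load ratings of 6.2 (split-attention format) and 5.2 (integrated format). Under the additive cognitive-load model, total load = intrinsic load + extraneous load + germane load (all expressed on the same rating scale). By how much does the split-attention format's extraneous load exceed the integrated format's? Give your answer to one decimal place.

1.0

Intrinsic and germane load are equal across formats, so the difference in total load equals the difference in extraneous load.
Extraneous-load difference = 6.2 − 5.2 = 1.0.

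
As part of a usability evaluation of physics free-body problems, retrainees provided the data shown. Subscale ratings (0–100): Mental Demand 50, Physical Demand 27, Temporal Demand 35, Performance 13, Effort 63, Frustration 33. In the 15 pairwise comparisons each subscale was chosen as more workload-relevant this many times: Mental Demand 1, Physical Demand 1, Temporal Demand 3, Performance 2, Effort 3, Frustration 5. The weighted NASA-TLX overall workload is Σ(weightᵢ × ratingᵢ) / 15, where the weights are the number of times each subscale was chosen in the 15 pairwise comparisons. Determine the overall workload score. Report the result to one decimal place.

37.5

The tallies are the weights (they sum to 15).
Weighted sum = 1·50 + 1·27 + 3·35 + 2·13 + 3·63 + 5·33
            = 50 + 27 + 105 + 26 + 189 + 165 = 562.
Overall workload = 562 / 15 = 37.4667 ≈ 37.5.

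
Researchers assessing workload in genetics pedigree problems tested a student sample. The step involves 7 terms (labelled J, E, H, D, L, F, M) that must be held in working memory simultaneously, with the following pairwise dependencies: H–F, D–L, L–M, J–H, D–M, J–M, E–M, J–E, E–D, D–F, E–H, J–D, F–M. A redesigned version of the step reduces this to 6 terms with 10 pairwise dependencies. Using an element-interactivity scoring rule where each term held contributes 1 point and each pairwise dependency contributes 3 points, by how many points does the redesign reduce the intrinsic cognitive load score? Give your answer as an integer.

10

Original: 7 × 1 + 13 × 3 = 7 + 39 = 46.
Redesigned: 6 × 1 + 10 × 3 = 6 + 30 = 36.
Reduction = 46 − 36 = 10.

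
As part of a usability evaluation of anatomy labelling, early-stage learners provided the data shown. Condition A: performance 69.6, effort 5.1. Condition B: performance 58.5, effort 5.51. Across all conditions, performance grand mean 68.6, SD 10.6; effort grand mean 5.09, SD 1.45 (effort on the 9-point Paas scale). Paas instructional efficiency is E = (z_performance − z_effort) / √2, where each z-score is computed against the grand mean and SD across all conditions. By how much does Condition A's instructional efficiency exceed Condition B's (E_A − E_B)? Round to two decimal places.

0.94

Condition A: z_P = (69.6 − 68.6)/10.6 = 0.0943; z_E = (5.1 − 5.09)/1.45 = 0.0069; E_A = (0.0943 − 0.0069)/√2 = 0.0618.
Condition B: z_P = (58.5 − 68.6)/10.6 = -0.9528; z_E = (5.51 − 5.09)/1.45 = 0.2897; E_B = (-0.9528 − 0.2897)/√2 = -0.8786.
E_A − E_B = 0.0618 − (-0.8786) = 0.9404 ≈ 0.94.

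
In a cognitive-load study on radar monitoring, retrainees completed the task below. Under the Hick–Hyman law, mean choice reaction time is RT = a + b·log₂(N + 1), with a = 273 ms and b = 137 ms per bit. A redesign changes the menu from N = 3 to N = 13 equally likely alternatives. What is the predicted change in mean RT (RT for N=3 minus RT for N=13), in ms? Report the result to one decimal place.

RT(3) = 273 + 137·log₂(4) = 273 + 137·2.0000 = 547.0000 ms.
RT(13) = 273 + 137·log₂(14) = 273 + 137·3.8074 = 794.6138 ms.
Difference = 547.0000 − 794.6138 = -247.6138 ≈ -247.6 ms.

-247.6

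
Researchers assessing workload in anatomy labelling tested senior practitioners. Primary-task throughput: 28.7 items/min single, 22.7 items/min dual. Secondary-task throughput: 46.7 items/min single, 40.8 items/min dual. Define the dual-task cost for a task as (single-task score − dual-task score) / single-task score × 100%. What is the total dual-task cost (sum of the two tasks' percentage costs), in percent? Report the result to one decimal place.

33.5

Primary cost = (28.7 − 22.7) / 28.7 × 100% = 20.9059%.
Secondary cost = (46.7 − 40.8) / 46.7 × 100% = 12.6338%.
Total = 20.9059% + 12.6338% = 33.5397% ≈ 33.5%.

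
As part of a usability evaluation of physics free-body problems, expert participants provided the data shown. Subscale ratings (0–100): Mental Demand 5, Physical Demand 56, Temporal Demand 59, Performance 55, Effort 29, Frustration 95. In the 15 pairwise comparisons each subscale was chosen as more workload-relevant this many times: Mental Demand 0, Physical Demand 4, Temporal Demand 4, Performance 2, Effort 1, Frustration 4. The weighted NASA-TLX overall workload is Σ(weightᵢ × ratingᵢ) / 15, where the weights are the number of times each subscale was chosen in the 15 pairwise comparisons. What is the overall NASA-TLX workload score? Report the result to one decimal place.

The tallies are the weights (they sum to 15).
Weighted sum = 0·5 + 4·56 + 4·59 + 2·55 + 1·29 + 4·95
            = 0 + 224 + 236 + 110 + 29 + 380 = 979.
Overall workload = 979 / 15 = 65.2667 ≈ 65.3.

65.3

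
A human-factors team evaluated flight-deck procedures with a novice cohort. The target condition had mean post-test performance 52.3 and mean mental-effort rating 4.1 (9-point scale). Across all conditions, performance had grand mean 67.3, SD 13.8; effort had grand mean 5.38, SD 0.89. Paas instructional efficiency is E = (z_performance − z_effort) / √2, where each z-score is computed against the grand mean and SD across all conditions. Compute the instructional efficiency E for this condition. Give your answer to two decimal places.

z_performance = (52.3 − 67.3) / 13.8 = -15.0000 / 13.8 = -1.0870.
z_effort = (4.1 − 5.38) / 0.89 = -1.2800 / 0.89 = -1.4382.
z_P − z_E = -1.0870 − (-1.4382) = 0.3512.
E = 0.3512 / √2 = 0.3512 / 1.41421 = 0.2483 ≈ 0.25.

0.25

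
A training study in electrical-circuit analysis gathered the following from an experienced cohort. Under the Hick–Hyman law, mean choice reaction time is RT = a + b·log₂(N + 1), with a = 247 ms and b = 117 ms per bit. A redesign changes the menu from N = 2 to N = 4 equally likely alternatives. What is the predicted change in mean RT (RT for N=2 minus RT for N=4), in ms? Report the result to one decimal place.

-86.2

RT(2) = 247 + 117·log₂(3) = 247 + 117·1.5850 = 432.4450 ms.
RT(4) = 247 + 117·log₂(5) = 247 + 117·2.3219 = 518.6623 ms.
Difference = 432.4450 − 518.6623 = -86.2173 ≈ -86.2 ms.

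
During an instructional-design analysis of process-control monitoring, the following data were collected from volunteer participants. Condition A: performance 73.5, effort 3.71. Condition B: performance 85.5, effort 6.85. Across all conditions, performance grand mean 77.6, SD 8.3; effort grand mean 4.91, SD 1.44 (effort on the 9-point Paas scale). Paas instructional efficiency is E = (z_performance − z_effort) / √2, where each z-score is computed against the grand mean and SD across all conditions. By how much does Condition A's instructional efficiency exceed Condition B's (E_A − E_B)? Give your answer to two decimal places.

Condition A: z_P = (73.5 − 77.6)/8.3 = -0.4940; z_E = (3.71 − 4.91)/1.44 = -0.8333; E_A = (-0.4940 − (-0.8333))/√2 = 0.2399.
Condition B: z_P = (85.5 − 77.6)/8.3 = 0.9518; z_E = (6.85 − 4.91)/1.44 = 1.3472; E_B = (0.9518 − 1.3472)/√2 = -0.2796.
E_A − E_B = 0.2399 − (-0.2796) = 0.5195 ≈ 0.52.

0.52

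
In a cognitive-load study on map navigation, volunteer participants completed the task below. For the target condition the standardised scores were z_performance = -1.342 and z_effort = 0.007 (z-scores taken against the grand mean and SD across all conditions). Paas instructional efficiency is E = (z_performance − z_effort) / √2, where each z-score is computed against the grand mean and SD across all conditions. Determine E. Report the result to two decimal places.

z_P − z_E = -1.342 − 0.007 = -1.3490.
E = -1.3490 / √2 = -1.3490 / 1.41421 = -0.9539 ≈ -0.95.

-0.95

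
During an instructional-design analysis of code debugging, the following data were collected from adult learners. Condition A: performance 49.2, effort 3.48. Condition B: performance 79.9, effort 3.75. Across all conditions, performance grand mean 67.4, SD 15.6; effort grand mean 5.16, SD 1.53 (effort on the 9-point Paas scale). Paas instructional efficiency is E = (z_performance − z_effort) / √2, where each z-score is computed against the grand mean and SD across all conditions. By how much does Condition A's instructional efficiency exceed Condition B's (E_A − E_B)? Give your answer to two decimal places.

Condition A: z_P = (49.2 − 67.4)/15.6 = -1.1667; z_E = (3.48 − 5.16)/1.53 = -1.0980; E_A = (-1.1667 − (-1.0980))/√2 = -0.0486.
Condition B: z_P = (79.9 − 67.4)/15.6 = 0.8013; z_E = (3.75 − 5.16)/1.53 = -0.9216; E_B = (0.8013 − (-0.9216))/√2 = 1.2183.
E_A − E_B = -0.0486 − 1.2183 = -1.2669 ≈ -1.27.

-1.27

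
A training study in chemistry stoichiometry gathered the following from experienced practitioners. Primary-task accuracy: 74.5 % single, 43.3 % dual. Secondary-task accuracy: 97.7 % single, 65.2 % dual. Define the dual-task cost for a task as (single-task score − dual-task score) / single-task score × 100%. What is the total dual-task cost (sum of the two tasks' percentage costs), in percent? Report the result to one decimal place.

75.1

Primary cost = (74.5 − 43.3) / 74.5 × 100% = 41.8792%.
Secondary cost = (97.7 − 65.2) / 97.7 × 100% = 33.2651%.
Total = 41.8792% + 33.2651% = 75.1443% ≈ 75.1%.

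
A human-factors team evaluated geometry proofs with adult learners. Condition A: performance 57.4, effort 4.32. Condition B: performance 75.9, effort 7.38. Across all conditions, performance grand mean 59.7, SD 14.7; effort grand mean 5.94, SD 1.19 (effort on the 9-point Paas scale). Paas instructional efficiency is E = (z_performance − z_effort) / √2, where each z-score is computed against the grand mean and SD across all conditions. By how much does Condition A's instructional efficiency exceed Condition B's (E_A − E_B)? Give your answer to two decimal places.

0.93

Condition A: z_P = (57.4 − 59.7)/14.7 = -0.1565; z_E = (4.32 − 5.94)/1.19 = -1.3613; E_A = (-0.1565 − (-1.3613))/√2 = 0.8519.
Condition B: z_P = (75.9 − 59.7)/14.7 = 1.1020; z_E = (7.38 − 5.94)/1.19 = 1.2101; E_B = (1.1020 − 1.2101)/√2 = -0.0764.
E_A − E_B = 0.8519 − (-0.0764) = 0.9283 ≈ 0.93.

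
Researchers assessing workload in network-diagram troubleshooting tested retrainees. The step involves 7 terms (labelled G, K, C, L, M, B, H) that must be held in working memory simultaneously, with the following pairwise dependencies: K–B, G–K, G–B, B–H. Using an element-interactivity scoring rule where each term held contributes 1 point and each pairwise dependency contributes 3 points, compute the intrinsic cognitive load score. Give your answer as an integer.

19

Count of terms held simultaneously: 7.
Count of pairwise dependencies listed: 4.
Element contribution: 7 × 1 = 7.
Interaction contribution: 4 × 3 = 12.
Intrinsic load = 7 + 12 = 19.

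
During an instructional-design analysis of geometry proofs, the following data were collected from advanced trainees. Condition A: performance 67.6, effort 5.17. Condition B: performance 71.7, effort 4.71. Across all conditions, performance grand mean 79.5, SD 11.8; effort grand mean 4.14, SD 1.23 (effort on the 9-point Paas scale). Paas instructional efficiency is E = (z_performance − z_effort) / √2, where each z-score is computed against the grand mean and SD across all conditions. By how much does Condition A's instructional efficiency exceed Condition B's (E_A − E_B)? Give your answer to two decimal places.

Condition A: z_P = (67.6 − 79.5)/11.8 = -1.0085; z_E = (5.17 − 4.14)/1.23 = 0.8374; E_A = (-1.0085 − 0.8374)/√2 = -1.3052.
Condition B: z_P = (71.7 − 79.5)/11.8 = -0.6610; z_E = (4.71 − 4.14)/1.23 = 0.4634; E_B = (-0.6610 − 0.4634)/√2 = -0.7951.
E_A − E_B = -1.3052 − (-0.7951) = -0.5101 ≈ -0.51.

-0.51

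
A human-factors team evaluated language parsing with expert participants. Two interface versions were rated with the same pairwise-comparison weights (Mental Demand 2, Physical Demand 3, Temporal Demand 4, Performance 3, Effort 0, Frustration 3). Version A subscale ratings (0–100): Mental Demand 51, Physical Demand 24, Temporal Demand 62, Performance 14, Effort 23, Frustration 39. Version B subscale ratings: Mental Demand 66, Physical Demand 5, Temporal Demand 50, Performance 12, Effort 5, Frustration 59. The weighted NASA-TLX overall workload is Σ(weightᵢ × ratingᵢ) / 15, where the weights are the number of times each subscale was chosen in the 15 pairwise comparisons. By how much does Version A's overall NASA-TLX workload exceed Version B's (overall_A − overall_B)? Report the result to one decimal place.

1.4

Version A weighted sum = 2·51 + 3·24 + 4·62 + 3·14 + 0·23 + 3·39 = 102 + 72 + 248 + 42 + 0 + 117 = 581; overall_A = 581/15 = 38.7333.
Version B weighted sum = 2·66 + 3·5 + 4·50 + 3·12 + 0·5 + 3·59 = 132 + 15 + 200 + 36 + 0 + 177 = 560; overall_B = 560/15 = 37.3333.
Difference = 38.7333 − 37.3333 = 1.4000 ≈ 1.4.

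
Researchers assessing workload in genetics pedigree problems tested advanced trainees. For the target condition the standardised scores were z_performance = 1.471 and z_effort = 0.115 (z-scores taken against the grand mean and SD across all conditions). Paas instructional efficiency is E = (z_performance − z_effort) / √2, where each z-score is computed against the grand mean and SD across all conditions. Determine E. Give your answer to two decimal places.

z_P − z_E = 1.471 − 0.115 = 1.3560.
E = 1.3560 / √2 = 1.3560 / 1.41421 = 0.9588 ≈ 0.96.

0.96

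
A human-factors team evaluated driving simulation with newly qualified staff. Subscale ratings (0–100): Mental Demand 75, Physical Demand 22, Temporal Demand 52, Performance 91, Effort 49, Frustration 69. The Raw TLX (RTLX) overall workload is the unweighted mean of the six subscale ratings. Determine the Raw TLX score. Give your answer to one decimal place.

Sum of ratings = 75 + 22 + 52 + 91 + 49 + 69 = 358.
RTLX = 358 / 6 = 59.6667 ≈ 59.7.

59.7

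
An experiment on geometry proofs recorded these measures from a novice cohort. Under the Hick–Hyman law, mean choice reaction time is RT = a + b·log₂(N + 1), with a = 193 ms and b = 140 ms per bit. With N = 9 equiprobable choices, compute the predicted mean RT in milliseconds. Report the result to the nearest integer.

log₂(9 + 1) = log₂(10) = 3.3219.
RT = 193 + 140 × 3.3219 = 193 + 465.0660 = 658.0660 ms.
≈ 658 ms.

658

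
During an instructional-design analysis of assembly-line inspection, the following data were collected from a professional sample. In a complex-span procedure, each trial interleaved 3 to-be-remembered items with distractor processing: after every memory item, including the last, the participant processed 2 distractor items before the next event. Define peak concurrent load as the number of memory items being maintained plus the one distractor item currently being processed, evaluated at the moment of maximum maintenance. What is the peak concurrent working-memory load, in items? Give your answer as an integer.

4

Maintenance is greatest during the distractor(s) after memory item 3: all 3 memory items are being held.
One distractor item is concurrently being processed.
Peak concurrent load = 3 + 1 = 4 items.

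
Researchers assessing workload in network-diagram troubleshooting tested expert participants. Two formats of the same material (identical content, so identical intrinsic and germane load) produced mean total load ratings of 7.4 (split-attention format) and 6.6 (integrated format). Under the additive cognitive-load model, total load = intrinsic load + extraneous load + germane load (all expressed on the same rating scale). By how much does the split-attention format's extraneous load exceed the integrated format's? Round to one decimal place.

0.8

Intrinsic and germane load are equal across formats, so the difference in total load equals the difference in extraneous load.
Extraneous-load difference = 7.4 − 6.6 = 0.8.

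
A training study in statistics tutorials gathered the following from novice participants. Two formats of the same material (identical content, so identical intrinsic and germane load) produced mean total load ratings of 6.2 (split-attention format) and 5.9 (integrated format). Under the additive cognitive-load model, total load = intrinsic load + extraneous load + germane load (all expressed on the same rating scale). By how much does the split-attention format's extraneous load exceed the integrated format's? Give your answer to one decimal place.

0.3

Intrinsic and germane load are equal across formats, so the difference in total load equals the difference in extraneous load.
Extraneous-load difference = 6.2 − 5.9 = 0.3.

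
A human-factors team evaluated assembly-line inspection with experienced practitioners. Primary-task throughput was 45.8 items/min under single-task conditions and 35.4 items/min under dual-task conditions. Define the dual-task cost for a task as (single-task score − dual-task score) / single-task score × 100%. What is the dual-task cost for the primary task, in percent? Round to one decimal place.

22.7

Cost = (45.8 − 35.4) / 45.8 × 100%
     = 10.4000 / 45.8 × 100% = 22.7074%.
≈ 22.7%.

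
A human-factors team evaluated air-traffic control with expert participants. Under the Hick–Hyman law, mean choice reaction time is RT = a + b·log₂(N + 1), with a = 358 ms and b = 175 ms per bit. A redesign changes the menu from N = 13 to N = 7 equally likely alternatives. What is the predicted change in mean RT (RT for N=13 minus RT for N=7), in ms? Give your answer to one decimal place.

RT(13) = 358 + 175·log₂(14) = 358 + 175·3.8074 = 1024.2950 ms.
RT(7) = 358 + 175·log₂(8) = 358 + 175·3.0000 = 883.0000 ms.
Difference = 1024.2950 − 883.0000 = 141.2950 ≈ 141.3 ms.

141.3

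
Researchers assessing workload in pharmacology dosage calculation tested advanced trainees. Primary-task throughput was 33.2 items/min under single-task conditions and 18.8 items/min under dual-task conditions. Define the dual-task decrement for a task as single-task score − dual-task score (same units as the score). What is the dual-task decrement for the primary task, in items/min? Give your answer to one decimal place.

Decrement = 33.2 − 18.8 = 14.4000 items/min ≈ 14.4 items/min.

14.4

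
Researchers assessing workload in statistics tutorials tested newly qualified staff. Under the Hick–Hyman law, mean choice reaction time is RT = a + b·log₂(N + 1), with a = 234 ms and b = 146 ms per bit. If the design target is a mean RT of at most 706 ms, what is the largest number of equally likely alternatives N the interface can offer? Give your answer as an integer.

8

Set 234 + 146·log₂(N + 1) ≤ 706.
log₂(N + 1) ≤ (706 − 234) / 146 = 3.2329.
N + 1 ≤ 2^3.2329 = 9.4016.
N ≤ 8.4016, so the largest integer N is 8.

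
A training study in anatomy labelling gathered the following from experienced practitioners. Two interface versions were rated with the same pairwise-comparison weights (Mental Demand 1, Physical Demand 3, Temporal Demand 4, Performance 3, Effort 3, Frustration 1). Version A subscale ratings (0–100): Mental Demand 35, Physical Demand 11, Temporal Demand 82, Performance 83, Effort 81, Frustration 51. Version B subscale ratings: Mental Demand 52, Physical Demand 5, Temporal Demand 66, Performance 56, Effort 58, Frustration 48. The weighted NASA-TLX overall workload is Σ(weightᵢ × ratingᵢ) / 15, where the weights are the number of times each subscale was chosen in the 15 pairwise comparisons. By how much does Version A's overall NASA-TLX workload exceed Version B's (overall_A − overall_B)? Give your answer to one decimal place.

Version A weighted sum = 1·35 + 3·11 + 4·82 + 3·83 + 3·81 + 1·51 = 35 + 33 + 328 + 249 + 243 + 51 = 939; overall_A = 939/15 = 62.6000.
Version B weighted sum = 1·52 + 3·5 + 4·66 + 3·56 + 3·58 + 1·48 = 52 + 15 + 264 + 168 + 174 + 48 = 721; overall_B = 721/15 = 48.0667.
Difference = 62.6000 − 48.0667 = 14.5333 ≈ 14.5.

14.5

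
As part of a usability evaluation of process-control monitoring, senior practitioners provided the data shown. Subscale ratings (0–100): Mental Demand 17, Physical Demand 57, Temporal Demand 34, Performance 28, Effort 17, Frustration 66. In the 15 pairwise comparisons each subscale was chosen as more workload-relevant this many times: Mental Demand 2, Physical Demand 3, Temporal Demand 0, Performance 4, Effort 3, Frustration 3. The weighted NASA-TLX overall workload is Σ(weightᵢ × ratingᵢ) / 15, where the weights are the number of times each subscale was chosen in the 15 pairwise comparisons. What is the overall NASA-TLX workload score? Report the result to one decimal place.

37.7

The tallies are the weights (they sum to 15).
Weighted sum = 2·17 + 3·57 + 0·34 + 4·28 + 3·17 + 3·66
            = 34 + 171 + 0 + 112 + 51 + 198 = 566.
Overall workload = 566 / 15 = 37.7333 ≈ 37.7.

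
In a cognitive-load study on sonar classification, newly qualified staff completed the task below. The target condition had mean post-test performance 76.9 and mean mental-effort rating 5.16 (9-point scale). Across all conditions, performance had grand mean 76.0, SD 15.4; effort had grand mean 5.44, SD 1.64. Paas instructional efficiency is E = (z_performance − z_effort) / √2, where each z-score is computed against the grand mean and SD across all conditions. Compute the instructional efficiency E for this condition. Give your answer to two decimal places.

0.16

z_performance = (76.9 − 76.0) / 15.4 = 0.9000 / 15.4 = 0.0584.
z_effort = (5.16 − 5.44) / 1.64 = -0.2800 / 1.64 = -0.1707.
z_P − z_E = 0.0584 − (-0.1707) = 0.2291.
E = 0.2291 / √2 = 0.2291 / 1.41421 = 0.1620 ≈ 0.16.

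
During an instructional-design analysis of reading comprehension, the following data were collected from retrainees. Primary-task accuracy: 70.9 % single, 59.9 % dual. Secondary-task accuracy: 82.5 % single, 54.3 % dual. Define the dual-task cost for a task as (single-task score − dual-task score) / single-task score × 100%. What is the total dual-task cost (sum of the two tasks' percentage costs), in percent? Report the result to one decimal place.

Primary cost = (70.9 − 59.9) / 70.9 × 100% = 15.5148%.
Secondary cost = (82.5 − 54.3) / 82.5 × 100% = 34.1818%.
Total = 15.5148% + 34.1818% = 49.6966% ≈ 49.7%.

49.7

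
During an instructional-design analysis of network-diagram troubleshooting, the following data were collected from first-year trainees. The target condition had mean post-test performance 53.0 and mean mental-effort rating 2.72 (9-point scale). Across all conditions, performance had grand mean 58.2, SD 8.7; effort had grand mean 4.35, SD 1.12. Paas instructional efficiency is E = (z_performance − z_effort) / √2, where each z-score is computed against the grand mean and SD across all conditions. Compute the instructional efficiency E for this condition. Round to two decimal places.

z_performance = (53.0 − 58.2) / 8.7 = -5.2000 / 8.7 = -0.5977.
z_effort = (2.72 − 4.35) / 1.12 = -1.6300 / 1.12 = -1.4554.
z_P − z_E = -0.5977 − (-1.4554) = 0.8577.
E = 0.8577 / √2 = 0.8577 / 1.41421 = 0.6065 ≈ 0.61.

0.61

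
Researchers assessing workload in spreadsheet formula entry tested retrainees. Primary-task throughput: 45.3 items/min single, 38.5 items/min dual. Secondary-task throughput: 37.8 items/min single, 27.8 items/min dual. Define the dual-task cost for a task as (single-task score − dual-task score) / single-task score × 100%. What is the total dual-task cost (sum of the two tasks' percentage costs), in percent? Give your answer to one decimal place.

Primary cost = (45.3 − 38.5) / 45.3 × 100% = 15.0110%.
Secondary cost = (37.8 − 27.8) / 37.8 × 100% = 26.4550%.
Total = 15.0110% + 26.4550% = 41.4660% ≈ 41.5%.

41.5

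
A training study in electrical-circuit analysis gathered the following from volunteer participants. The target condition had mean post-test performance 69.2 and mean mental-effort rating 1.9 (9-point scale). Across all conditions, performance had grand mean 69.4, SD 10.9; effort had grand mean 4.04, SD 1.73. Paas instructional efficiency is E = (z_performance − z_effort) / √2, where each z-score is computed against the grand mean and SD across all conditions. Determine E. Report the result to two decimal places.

0.86

z_performance = (69.2 − 69.4) / 10.9 = -0.2000 / 10.9 = -0.0183.
z_effort = (1.9 − 4.04) / 1.73 = -2.1400 / 1.73 = -1.2370.
z_P − z_E = -0.0183 − (-1.2370) = 1.2187.
E = 1.2187 / √2 = 1.2187 / 1.41421 = 0.8618 ≈ 0.86.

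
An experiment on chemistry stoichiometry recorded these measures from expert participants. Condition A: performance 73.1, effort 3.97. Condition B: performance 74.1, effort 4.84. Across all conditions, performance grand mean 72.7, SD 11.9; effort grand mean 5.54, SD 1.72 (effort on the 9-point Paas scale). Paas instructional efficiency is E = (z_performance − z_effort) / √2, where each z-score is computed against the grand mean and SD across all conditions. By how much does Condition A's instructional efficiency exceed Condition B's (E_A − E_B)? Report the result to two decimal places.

0.30

Condition A: z_P = (73.1 − 72.7)/11.9 = 0.0336; z_E = (3.97 − 5.54)/1.72 = -0.9128; E_A = (0.0336 − (-0.9128))/√2 = 0.6692.
Condition B: z_P = (74.1 − 72.7)/11.9 = 0.1176; z_E = (4.84 − 5.54)/1.72 = -0.4070; E_B = (0.1176 − (-0.4070))/√2 = 0.3709.
E_A − E_B = 0.6692 − 0.3709 = 0.2983 ≈ 0.30.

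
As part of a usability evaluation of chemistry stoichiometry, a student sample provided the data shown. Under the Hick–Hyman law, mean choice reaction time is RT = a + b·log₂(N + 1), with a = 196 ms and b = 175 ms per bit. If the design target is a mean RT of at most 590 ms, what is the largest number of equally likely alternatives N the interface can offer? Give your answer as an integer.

3

Set 196 + 175·log₂(N + 1) ≤ 590.
log₂(N + 1) ≤ (590 − 196) / 175 = 2.2514.
N + 1 ≤ 2^2.2514 = 4.7614.
N ≤ 3.7614, so the largest integer N is 3.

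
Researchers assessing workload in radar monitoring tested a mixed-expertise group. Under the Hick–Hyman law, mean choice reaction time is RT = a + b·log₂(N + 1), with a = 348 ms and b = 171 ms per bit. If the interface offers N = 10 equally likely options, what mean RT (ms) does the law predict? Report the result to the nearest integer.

log₂(10 + 1) = log₂(11) = 3.4594.
RT = 348 + 171 × 3.4594 = 348 + 591.5574 = 939.5574 ms.
≈ 940 ms.

940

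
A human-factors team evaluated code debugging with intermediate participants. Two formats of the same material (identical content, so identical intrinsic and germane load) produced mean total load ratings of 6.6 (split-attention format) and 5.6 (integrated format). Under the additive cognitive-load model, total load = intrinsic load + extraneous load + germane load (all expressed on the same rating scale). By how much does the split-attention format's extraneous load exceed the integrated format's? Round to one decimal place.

Intrinsic and germane load are equal across formats, so the difference in total load equals the difference in extraneous load.
Extraneous-load difference = 6.6 − 5.6 = 1.0.

1.0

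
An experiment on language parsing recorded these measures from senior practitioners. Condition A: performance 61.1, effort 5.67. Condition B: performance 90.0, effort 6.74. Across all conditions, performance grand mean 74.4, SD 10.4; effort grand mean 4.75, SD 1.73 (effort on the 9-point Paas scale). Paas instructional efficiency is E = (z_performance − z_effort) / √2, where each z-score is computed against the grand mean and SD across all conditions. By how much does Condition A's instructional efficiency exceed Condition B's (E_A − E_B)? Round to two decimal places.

Condition A: z_P = (61.1 − 74.4)/10.4 = -1.2788; z_E = (5.67 − 4.75)/1.73 = 0.5318; E_A = (-1.2788 − 0.5318)/√2 = -1.2803.
Condition B: z_P = (90.0 − 74.4)/10.4 = 1.5000; z_E = (6.74 − 4.75)/1.73 = 1.1503; E_B = (1.5000 − 1.1503)/√2 = 0.2473.
E_A − E_B = -1.2803 − 0.2473 = -1.5276 ≈ -1.53.

-1.53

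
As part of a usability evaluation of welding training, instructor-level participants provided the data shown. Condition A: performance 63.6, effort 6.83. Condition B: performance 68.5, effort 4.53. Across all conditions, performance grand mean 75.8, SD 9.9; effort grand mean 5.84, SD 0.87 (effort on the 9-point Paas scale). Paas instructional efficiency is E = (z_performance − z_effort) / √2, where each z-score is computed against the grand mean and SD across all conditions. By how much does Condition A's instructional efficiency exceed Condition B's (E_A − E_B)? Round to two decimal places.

Condition A: z_P = (63.6 − 75.8)/9.9 = -1.2323; z_E = (6.83 − 5.84)/0.87 = 1.1379; E_A = (-1.2323 − 1.1379)/√2 = -1.6760.
Condition B: z_P = (68.5 − 75.8)/9.9 = -0.7374; z_E = (4.53 − 5.84)/0.87 = -1.5057; E_B = (-0.7374 − (-1.5057))/√2 = 0.5433.
E_A − E_B = -1.6760 − 0.5433 = -2.2193 ≈ -2.22.

-2.22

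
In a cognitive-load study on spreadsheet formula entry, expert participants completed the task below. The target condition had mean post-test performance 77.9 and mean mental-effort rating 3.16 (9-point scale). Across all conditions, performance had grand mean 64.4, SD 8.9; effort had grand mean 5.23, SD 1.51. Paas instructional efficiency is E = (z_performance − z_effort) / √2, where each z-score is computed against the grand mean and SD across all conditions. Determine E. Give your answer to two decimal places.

2.04

z_performance = (77.9 − 64.4) / 8.9 = 13.5000 / 8.9 = 1.5169.
z_effort = (3.16 − 5.23) / 1.51 = -2.0700 / 1.51 = -1.3709.
z_P − z_E = 1.5169 − (-1.3709) = 2.8878.
E = 2.8878 / √2 = 2.8878 / 1.41421 = 2.0420 ≈ 2.04.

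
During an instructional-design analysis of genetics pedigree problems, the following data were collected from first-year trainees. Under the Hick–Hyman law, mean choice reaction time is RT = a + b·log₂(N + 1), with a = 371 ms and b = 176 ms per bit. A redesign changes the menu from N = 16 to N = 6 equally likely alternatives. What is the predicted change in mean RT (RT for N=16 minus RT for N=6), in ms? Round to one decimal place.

RT(16) = 371 + 176·log₂(17) = 371 + 176·4.0875 = 1090.4000 ms.
RT(6) = 371 + 176·log₂(7) = 371 + 176·2.8074 = 865.1024 ms.
Difference = 1090.4000 − 865.1024 = 225.2976 ≈ 225.3 ms.

225.3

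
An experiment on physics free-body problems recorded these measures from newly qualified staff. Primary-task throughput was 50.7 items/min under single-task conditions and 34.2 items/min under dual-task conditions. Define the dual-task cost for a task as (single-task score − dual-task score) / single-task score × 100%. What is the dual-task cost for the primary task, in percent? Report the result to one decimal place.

32.5

Cost = (50.7 − 34.2) / 50.7 × 100%
     = 16.5000 / 50.7 × 100% = 32.5444%.
≈ 32.5%.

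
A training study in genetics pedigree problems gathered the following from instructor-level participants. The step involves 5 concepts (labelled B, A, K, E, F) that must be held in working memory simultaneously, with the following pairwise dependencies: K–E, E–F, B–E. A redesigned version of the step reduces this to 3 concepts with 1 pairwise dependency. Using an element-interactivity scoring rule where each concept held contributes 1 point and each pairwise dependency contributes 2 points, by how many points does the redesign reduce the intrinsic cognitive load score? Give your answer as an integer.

6

Original: 5 × 1 + 3 × 2 = 5 + 6 = 11.
Redesigned: 3 × 1 + 1 × 2 = 3 + 2 = 5.
Reduction = 11 − 5 = 6.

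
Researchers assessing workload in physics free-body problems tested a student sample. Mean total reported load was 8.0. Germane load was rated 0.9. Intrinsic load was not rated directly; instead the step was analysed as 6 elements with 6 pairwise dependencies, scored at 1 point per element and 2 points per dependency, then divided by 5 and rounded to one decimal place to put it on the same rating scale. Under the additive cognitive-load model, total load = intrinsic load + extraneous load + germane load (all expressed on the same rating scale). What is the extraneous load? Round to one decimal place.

Intrinsic (element-interactivity): (6 × 1 + 6 × 2) / 5 = 18 / 5 = 3.6000 → 3.6.
extraneous load = total − intrinsic − germane
             = 8.0 − 3.6 − 0.9 = 3.5.

3.5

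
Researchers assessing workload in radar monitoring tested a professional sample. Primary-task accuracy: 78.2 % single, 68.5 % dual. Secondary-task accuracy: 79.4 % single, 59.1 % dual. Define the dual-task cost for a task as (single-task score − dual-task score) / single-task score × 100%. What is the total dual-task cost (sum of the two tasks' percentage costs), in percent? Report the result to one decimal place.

Primary cost = (78.2 − 68.5) / 78.2 × 100% = 12.4041%.
Secondary cost = (79.4 − 59.1) / 79.4 × 100% = 25.5668%.
Total = 12.4041% + 25.5668% = 37.9709% ≈ 38.0%.

38.0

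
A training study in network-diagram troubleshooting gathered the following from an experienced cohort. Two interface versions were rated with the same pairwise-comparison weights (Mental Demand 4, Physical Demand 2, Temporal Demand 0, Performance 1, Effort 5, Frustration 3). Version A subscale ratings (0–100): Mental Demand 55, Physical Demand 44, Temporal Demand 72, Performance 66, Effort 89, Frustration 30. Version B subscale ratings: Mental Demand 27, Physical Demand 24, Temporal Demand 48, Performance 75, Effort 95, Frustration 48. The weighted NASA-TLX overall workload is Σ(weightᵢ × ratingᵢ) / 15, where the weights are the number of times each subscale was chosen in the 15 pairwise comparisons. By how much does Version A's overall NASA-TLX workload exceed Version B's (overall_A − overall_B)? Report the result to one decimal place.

Version A weighted sum = 4·55 + 2·44 + 0·72 + 1·66 + 5·89 + 3·30 = 220 + 88 + 0 + 66 + 445 + 90 = 909; overall_A = 909/15 = 60.6000.
Version B weighted sum = 4·27 + 2·24 + 0·48 + 1·75 + 5·95 + 3·48 = 108 + 48 + 0 + 75 + 475 + 144 = 850; overall_B = 850/15 = 56.6667.
Difference = 60.6000 − 56.6667 = 3.9333 ≈ 3.9.

3.9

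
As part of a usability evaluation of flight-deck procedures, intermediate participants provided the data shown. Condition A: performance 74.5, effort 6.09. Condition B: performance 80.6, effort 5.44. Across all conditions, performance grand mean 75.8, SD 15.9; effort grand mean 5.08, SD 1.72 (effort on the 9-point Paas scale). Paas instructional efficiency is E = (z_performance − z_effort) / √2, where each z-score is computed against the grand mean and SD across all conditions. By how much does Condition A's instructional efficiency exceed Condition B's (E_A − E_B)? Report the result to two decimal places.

Condition A: z_P = (74.5 − 75.8)/15.9 = -0.0818; z_E = (6.09 − 5.08)/1.72 = 0.5872; E_A = (-0.0818 − 0.5872)/√2 = -0.4731.
Condition B: z_P = (80.6 − 75.8)/15.9 = 0.3019; z_E = (5.44 − 5.08)/1.72 = 0.2093; E_B = (0.3019 − 0.2093)/√2 = 0.0655.
E_A − E_B = -0.4731 − 0.0655 = -0.5386 ≈ -0.54.

-0.54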